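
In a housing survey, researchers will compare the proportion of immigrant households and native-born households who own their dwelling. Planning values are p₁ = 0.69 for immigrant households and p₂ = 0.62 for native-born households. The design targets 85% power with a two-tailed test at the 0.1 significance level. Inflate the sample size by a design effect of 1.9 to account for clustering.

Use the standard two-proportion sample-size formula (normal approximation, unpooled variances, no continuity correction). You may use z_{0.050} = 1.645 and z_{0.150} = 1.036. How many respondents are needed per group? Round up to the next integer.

n = 1253 per group

n = (z_{α/2} + z_β)² · [p₁(1−p₁) + p₂(1−p₂)] / (p₁ − p₂)²
  = (1.645 + 1.036)² · (0.69·0.31 + 0.62·0.38) / (0.07)²
  = (2.681)² · (0.2139 + 0.2356) / 0.0049
  = 7.1878 · 0.4495 / 0.0049
  = 659.37
Design effect: 1.9 × 659.37 = 1252.80.
Round up → n = 1253 per group.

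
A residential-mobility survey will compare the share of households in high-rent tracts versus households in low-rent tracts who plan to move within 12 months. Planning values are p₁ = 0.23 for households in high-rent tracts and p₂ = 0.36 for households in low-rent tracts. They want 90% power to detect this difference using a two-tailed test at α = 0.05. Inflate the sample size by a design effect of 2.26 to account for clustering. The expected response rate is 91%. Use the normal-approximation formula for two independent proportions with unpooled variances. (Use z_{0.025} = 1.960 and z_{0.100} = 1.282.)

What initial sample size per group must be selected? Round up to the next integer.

n = (z_{α/2} + z_β)² · [p₁(1−p₁) + p₂(1−p₂)] / (p₁ − p₂)²
  = (1.960 + 1.282)² · (0.23·0.77 + 0.36·0.64) / (-0.13)²
  = (3.242)² · (0.1771 + 0.2304) / 0.0169
  = 10.5106 · 0.4075 / 0.0169
  = 253.44
Design effect: 2.26 × 253.44 = 572.76.
Adjust for 91% response: 572.76 / 0.91 = 629.41.
Round up → n = 630 per group.

n = 630 per group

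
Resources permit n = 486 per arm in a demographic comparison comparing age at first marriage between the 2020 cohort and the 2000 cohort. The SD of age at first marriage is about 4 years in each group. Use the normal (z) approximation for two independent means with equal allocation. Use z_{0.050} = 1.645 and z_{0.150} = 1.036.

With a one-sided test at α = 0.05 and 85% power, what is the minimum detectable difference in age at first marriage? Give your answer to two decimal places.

Minimum detectable difference ≈ 0.69 years

δ = (z_α + z_β) · √((σ₁²+σ₂²)/n)
  = (1.645 + 1.036) · √(32/486)
  = 2.681 · √0.06584
  = 2.681 · 0.2566
  = 0.6879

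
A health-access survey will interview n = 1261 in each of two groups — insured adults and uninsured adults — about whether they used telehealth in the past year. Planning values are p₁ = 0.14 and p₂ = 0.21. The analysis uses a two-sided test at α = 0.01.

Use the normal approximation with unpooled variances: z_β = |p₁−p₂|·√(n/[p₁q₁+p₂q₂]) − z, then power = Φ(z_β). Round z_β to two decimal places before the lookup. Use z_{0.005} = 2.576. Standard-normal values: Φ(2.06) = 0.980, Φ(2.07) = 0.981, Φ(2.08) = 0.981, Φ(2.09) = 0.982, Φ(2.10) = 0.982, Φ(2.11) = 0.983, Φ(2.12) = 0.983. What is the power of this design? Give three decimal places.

Power ≈ 0.981

z_β = |p₁−p₂|·√(n/[p₁q₁+p₂q₂]) − z_{α/2}
    = 0.07 · √(1261/0.2863) − 2.576
    = 0.07 · 66.3662 − 2.576
    = 4.6456 − 2.576 = 2.0696 → 2.07
Power = Φ(2.07) = 0.981.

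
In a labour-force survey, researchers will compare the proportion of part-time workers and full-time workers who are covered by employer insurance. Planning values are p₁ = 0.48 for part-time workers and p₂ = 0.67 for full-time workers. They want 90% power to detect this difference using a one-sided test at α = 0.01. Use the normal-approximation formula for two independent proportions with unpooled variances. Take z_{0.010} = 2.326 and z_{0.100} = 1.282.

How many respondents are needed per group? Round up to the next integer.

n = 170 per group

n = (z_α + z_β)² · [p₁(1−p₁) + p₂(1−p₂)] / (p₁ − p₂)²
  = (2.326 + 1.282)² · (0.48·0.52 + 0.67·0.33) / (-0.19)²
  = (3.608)² · (0.2496 + 0.2211) / 0.0361
  = 13.0177 · 0.4707 / 0.0361
  = 169.73
Round up → n = 170 per group.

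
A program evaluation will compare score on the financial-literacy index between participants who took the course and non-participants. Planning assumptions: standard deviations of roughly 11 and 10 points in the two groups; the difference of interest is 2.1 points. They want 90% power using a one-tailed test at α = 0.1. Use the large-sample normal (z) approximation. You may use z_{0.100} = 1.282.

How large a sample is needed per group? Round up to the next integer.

n = (z_α + z_β)² · (σ₁² + σ₂²) / δ²
  = (1.282 + 1.282)² · (11² + 10² = 221) / 2.1²
  = 6.5741 · 221 / 4.41
  = 329.45
Round up → n = 330 per group.

n = 330 per group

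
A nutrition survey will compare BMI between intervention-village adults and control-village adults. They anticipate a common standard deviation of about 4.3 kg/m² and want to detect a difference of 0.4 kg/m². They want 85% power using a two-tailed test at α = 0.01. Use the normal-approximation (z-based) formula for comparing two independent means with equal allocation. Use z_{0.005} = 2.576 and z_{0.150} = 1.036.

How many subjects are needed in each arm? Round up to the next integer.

n = 3016 per group

n = (z_{α/2} + z_β)² · (σ₁² + σ₂²) / δ²
  = (2.576 + 1.036)² · (2·4.3² = 36.98) / 0.4²
  = 13.0465 · 36.98 / 0.16
  = 3015.38
Round up → n = 3016 per group.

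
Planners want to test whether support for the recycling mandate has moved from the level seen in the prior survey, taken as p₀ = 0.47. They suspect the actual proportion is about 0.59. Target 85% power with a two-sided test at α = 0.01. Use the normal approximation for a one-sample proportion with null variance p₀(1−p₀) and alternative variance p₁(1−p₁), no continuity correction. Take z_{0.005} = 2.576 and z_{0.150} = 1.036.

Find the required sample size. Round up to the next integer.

n = 224

n = [z_{α/2}·√(p₀q₀) + z_β·√(p₁q₁)]² / (p₁ − p₀)²
  = [2.576·√(0.47·0.53) + 1.036·√(0.59·0.41)]² / (0.12)²
  = [2.576·0.4991 + 1.036·0.4918]² / 0.0144
  = [1.7952]² / 0.0144
  = 223.81
Round up → n = 224.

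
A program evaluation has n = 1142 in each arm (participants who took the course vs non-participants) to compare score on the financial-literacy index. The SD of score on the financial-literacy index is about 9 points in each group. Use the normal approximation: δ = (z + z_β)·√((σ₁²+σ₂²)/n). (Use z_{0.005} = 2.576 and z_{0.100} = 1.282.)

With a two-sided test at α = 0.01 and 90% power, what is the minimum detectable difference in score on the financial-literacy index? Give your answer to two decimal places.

Minimum detectable difference ≈ 1.45 points

δ = (z_{α/2} + z_β) · √((σ₁²+σ₂²)/n)
  = (2.576 + 1.282) · √(162/1142)
  = 3.858 · √0.14186
  = 3.858 · 0.3766
  = 1.4531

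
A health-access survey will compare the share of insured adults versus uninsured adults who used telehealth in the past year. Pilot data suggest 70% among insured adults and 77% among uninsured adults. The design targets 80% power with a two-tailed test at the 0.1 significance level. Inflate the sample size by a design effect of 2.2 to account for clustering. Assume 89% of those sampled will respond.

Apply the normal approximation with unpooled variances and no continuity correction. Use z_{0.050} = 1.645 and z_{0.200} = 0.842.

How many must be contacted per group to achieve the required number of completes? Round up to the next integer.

n = (z_{α/2} + z_β)² · [p₁(1−p₁) + p₂(1−p₂)] / (p₁ − p₂)²
  = (1.645 + 0.842)² · (0.70·0.30 + 0.77·0.23) / (-0.07)²
  = (2.487)² · (0.2100 + 0.1771) / 0.0049
  = 6.1852 · 0.3871 / 0.0049
  = 488.63
Design effect: 2.2 × 488.63 = 1074.98.
Adjust for 89% response: 1074.98 / 0.89 = 1207.85.
Round up → n = 1208 per group.

n = 1208 per group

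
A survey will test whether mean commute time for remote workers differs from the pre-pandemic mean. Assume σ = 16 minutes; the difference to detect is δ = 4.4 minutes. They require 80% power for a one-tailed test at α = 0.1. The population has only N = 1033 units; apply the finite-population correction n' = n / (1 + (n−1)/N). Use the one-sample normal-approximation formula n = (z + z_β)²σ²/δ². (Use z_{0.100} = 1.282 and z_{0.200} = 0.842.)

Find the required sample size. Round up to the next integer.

n = 57

n = (z_α + z_β)² · σ² / δ²
  = (1.282 + 0.842)² · 16² / 4.4²
  = 4.5114 · 256 / 19.36
  = 59.65
Finite-population correction (N = 1033): 59.65 / (1 + (59.65 − 1)/1033) = 56.45.
Round up → n = 57.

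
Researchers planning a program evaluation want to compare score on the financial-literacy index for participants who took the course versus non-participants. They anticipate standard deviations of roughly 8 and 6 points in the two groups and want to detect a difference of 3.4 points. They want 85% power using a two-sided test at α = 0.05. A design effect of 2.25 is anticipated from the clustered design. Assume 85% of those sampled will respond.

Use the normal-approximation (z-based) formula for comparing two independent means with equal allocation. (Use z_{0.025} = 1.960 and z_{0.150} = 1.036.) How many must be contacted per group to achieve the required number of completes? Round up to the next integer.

n = (z_{α/2} + z_β)² · (σ₁² + σ₂²) / δ²
  = (1.960 + 1.036)² · (8² + 6² = 100) / 3.4²
  = 8.9760 · 100 / 11.56
  = 77.65
Design effect: 2.25 × 77.65 = 174.71.
Adjust for 85% response: 174.71 / 0.85 = 205.54.
Round up → n = 206 per group.

n = 206 per group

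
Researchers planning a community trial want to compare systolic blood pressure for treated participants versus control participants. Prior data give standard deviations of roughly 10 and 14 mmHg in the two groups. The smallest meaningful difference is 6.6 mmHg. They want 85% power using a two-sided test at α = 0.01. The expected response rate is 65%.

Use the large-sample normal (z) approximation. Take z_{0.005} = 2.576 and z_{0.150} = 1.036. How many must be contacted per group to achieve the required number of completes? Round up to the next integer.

n = 137 per group

n = (z_{α/2} + z_β)² · (σ₁² + σ₂²) / δ²
  = (2.576 + 1.036)² · (10² + 14² = 296) / 6.6²
  = 13.0465 · 296 / 43.56
  = 88.65
Adjust for 65% response: 88.65 / 0.65 = 136.39.
Round up → n = 137 per group.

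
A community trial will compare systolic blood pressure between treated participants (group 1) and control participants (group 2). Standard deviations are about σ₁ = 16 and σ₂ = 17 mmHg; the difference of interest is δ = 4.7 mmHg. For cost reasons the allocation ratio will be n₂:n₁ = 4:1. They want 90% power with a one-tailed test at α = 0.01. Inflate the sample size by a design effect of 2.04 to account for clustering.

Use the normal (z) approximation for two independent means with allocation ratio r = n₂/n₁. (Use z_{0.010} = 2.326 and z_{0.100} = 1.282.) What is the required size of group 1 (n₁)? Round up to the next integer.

n₁ = 395

n₁ = (z_α + z_β)² · (σ₁² + σ₂²/r) / δ²
   = (2.326 + 1.282)² · (16² + 17²/4) / 4.7²
   = 13.0177 · (256 + 72.25) / 22.09
   = 13.0177 · 328.25 / 22.09
   = 193.44
Design effect: 2.04 × 193.44 = 394.61.
Round up → n₁ = 395; n₂ = r·n₁ = 4 × 395 = 1580.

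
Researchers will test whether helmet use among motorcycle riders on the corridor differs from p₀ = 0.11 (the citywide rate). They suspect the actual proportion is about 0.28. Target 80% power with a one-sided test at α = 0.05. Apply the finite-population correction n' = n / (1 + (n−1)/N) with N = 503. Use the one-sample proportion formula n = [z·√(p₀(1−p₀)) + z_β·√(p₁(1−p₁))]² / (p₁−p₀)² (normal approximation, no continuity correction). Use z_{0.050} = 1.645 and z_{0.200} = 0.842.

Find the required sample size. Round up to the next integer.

n = 27

n = [z_α·√(p₀q₀) + z_β·√(p₁q₁)]² / (p₁ − p₀)²
  = [1.645·√(0.11·0.89) + 0.842·√(0.28·0.72)]² / (0.17)²
  = [1.645·0.3129 + 0.842·0.4490]² / 0.0289
  = [0.8928]² / 0.0289
  = 27.58
Finite-population correction (N = 503): 27.58 / (1 + (27.58 − 1)/503) = 26.19.
Round up → n = 27.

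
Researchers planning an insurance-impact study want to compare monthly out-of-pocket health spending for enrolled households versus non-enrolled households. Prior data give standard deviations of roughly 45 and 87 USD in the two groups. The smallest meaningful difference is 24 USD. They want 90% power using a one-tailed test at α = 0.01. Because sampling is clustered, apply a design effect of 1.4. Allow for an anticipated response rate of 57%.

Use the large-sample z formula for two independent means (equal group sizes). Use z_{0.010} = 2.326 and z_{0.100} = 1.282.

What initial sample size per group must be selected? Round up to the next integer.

n = 533 per group

n = (z_α + z_β)² · (σ₁² + σ₂²) / δ²
  = (2.326 + 1.282)² · (45² + 87² = 9594) / 24²
  = 13.0177 · 9594 / 576
  = 216.83
Design effect: 1.4 × 216.83 = 303.56.
Adjust for 57% response: 303.56 / 0.57 = 532.55.
Round up → n = 533 per group.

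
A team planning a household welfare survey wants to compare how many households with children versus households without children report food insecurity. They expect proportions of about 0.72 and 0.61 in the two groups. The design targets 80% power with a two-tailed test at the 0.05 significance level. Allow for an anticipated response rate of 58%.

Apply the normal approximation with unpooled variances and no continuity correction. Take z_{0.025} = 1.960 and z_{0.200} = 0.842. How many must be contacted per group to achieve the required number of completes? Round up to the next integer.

n = 492 per group

n = (z_{α/2} + z_β)² · [p₁(1−p₁) + p₂(1−p₂)] / (p₁ − p₂)²
  = (1.960 + 0.842)² · (0.72·0.28 + 0.61·0.39) / (0.11)²
  = (2.802)² · (0.2016 + 0.2379) / 0.0121
  = 7.8512 · 0.4395 / 0.0121
  = 285.17
Adjust for 58% response: 285.17 / 0.58 = 491.68.
Round up → n = 492 per group.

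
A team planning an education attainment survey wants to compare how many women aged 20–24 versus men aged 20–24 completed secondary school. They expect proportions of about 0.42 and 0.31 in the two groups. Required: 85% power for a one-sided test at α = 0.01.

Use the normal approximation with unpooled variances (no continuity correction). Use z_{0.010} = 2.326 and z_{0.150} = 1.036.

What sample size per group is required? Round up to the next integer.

n = (z_α + z_β)² · [p₁(1−p₁) + p₂(1−p₂)] / (p₁ − p₂)²
  = (2.326 + 1.036)² · (0.42·0.58 + 0.31·0.69) / (0.11)²
  = (3.362)² · (0.2436 + 0.2139) / 0.0121
  = 11.3030 · 0.4575 / 0.0121
  = 427.37
Round up → n = 428 per group.

n = 428 per group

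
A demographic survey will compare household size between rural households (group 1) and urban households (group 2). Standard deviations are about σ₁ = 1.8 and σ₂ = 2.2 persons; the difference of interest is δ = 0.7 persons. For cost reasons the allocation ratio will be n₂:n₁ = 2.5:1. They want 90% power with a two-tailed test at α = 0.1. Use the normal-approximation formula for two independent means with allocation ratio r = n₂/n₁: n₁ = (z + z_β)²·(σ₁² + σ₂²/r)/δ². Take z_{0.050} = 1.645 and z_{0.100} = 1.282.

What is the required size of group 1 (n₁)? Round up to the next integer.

n₁ = 91

n₁ = (z_{α/2} + z_β)² · (σ₁² + σ₂²/r) / δ²
   = (1.645 + 1.282)² · (1.8² + 2.2²/2.5) / 0.7²
   = 8.5673 · (3.24 + 1.936) / 0.49
   = 8.5673 · 5.176 / 0.49
   = 90.50
Round up → n₁ = 91; n₂ = r·n₁ = 2.5 × 91 = 228.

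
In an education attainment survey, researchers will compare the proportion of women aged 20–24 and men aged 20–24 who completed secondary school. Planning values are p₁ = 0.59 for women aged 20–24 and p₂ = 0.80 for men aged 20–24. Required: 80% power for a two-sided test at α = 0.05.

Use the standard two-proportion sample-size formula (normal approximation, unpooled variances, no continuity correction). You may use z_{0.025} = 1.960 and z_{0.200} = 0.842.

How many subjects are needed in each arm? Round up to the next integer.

n = (z_{α/2} + z_β)² · [p₁(1−p₁) + p₂(1−p₂)] / (p₁ − p₂)²
  = (1.960 + 0.842)² · (0.59·0.41 + 0.80·0.20) / (-0.21)²
  = (2.802)² · (0.2419 + 0.1600) / 0.0441
  = 7.8512 · 0.4019 / 0.0441
  = 71.55
Round up → n = 72 per group.

n = 72 per group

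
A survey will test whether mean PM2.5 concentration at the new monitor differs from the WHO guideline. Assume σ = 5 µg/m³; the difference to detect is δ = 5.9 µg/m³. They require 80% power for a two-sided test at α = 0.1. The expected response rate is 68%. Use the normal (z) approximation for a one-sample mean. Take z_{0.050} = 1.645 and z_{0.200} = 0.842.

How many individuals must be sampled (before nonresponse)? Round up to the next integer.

n = (z_{α/2} + z_β)² · σ² / δ²
  = (1.645 + 0.842)² · 5² / 5.9²
  = 6.1852 · 25 / 34.81
  = 4.44
Adjust for 68% response: 4.44 / 0.68 = 6.53.
Round up → n = 7.

n = 7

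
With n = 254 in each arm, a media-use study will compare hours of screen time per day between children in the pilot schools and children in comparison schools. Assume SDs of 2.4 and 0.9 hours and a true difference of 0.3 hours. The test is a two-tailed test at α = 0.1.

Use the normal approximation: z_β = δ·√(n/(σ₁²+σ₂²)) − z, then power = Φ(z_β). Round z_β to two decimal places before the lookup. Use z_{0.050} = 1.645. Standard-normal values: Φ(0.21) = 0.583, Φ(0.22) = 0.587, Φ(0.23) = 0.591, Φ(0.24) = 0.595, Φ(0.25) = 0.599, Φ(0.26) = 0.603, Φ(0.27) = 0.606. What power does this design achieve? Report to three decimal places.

Power ≈ 0.587

z_β = δ·√(n/(σ₁²+σ₂²)) − z_{α/2}
    = 0.3 · √(254/6.57) − 1.645
    = 0.3 · 6.21776 − 1.645
    = 1.8653 − 1.645 = 0.2203 → 0.22
Power = Φ(0.22) = 0.587.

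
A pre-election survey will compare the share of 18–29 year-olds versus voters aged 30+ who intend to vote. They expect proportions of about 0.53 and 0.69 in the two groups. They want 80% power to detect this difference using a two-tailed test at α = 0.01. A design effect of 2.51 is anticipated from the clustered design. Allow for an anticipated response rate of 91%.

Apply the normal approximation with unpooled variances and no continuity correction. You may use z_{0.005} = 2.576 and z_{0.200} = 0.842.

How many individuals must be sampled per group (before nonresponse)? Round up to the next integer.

n = (z_{α/2} + z_β)² · [p₁(1−p₁) + p₂(1−p₂)] / (p₁ − p₂)²
  = (2.576 + 0.842)² · (0.53·0.47 + 0.69·0.31) / (-0.16)²
  = (3.418)² · (0.2491 + 0.2139) / 0.0256
  = 11.6827 · 0.4630 / 0.0256
  = 211.29
Design effect: 2.51 × 211.29 = 530.35.
Adjust for 91% response: 530.35 / 0.91 = 582.80.
Round up → n = 583 per group.

n = 583 per group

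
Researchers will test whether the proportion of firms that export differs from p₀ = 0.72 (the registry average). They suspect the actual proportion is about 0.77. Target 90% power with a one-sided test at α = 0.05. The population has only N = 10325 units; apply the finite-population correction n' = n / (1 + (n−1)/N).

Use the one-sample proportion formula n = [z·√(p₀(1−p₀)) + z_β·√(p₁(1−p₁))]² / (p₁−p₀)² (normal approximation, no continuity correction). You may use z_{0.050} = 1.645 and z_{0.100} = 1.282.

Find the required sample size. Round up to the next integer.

n = [z_α·√(p₀q₀) + z_β·√(p₁q₁)]² / (p₁ − p₀)²
  = [1.645·√(0.72·0.28) + 1.282·√(0.77·0.23)]² / (0.05)²
  = [1.645·0.4490 + 1.282·0.4208]² / 0.0025
  = [1.2781]² / 0.0025
  = 653.43
Finite-population correction (N = 10325): 653.43 / (1 + (653.43 − 1)/10325) = 614.59.
Round up → n = 615.

n = 615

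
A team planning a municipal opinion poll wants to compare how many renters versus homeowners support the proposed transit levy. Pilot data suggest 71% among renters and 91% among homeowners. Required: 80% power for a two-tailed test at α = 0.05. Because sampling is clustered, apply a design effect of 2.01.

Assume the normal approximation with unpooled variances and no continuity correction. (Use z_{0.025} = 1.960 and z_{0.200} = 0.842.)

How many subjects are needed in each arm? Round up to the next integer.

n = 114 per group

n = (z_{α/2} + z_β)² · [p₁(1−p₁) + p₂(1−p₂)] / (p₁ − p₂)²
  = (1.960 + 0.842)² · (0.71·0.29 + 0.91·0.09) / (-0.20)²
  = (2.802)² · (0.2059 + 0.0819) / 0.0400
  = 7.8512 · 0.2878 / 0.0400
  = 56.49
Design effect: 2.01 × 56.49 = 113.54.
Round up → n = 114 per group.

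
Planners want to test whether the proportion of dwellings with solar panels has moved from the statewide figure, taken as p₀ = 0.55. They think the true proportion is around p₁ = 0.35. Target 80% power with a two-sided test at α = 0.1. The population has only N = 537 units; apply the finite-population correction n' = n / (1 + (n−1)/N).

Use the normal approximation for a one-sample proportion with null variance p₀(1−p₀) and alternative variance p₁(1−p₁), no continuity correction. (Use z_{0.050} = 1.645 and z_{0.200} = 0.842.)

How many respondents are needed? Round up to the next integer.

n = 35

n = [z_{α/2}·√(p₀q₀) + z_β·√(p₁q₁)]² / (p₁ − p₀)²
  = [1.645·√(0.55·0.45) + 0.842·√(0.35·0.65)]² / (-0.20)²
  = [1.645·0.4975 + 0.842·0.4770]² / 0.0400
  = [1.2200]² / 0.0400
  = 37.21
Finite-population correction (N = 537): 37.21 / (1 + (37.21 − 1)/537) = 34.86.
Round up → n = 35.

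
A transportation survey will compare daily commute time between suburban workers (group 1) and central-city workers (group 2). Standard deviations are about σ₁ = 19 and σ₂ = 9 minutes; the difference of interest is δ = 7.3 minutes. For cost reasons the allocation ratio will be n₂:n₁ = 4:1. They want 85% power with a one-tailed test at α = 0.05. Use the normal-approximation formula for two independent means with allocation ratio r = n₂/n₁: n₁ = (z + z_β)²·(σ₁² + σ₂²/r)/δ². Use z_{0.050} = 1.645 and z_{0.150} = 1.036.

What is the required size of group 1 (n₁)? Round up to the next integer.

n₁ = (z_α + z_β)² · (σ₁² + σ₂²/r) / δ²
   = (1.645 + 1.036)² · (19² + 9²/4) / 7.3²
   = 7.1878 · (361 + 20.25) / 53.29
   = 7.1878 · 381.25 / 53.29
   = 51.42
Round up → n₁ = 52; n₂ = r·n₁ = 4 × 52 = 208.

n₁ = 52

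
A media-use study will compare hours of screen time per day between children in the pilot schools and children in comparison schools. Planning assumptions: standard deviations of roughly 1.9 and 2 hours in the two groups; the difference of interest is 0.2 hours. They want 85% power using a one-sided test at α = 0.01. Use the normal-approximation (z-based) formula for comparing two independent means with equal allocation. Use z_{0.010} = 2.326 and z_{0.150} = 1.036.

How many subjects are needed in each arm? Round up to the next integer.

n = 2151 per group

n = (z_α + z_β)² · (σ₁² + σ₂²) / δ²
  = (2.326 + 1.036)² · (1.9² + 2² = 7.61) / 0.2²
  = 11.3030 · 7.61 / 0.04
  = 2150.40
Round up → n = 2151 per group.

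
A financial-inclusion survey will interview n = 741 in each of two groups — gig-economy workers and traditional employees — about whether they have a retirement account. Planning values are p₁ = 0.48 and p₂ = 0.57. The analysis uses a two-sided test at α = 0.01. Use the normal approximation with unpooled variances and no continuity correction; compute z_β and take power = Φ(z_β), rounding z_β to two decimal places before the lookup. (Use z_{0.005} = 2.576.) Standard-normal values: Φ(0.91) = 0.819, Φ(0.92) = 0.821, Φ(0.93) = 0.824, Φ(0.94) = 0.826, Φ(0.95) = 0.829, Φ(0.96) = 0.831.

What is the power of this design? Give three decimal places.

z_β = |p₁−p₂|·√(n/[p₁q₁+p₂q₂]) − z_{α/2}
    = 0.09 · √(741/0.4947) − 2.576
    = 0.09 · 38.7024 − 2.576
    = 3.4832 − 2.576 = 0.9072 → 0.91
Power = Φ(0.91) = 0.819.

Power ≈ 0.819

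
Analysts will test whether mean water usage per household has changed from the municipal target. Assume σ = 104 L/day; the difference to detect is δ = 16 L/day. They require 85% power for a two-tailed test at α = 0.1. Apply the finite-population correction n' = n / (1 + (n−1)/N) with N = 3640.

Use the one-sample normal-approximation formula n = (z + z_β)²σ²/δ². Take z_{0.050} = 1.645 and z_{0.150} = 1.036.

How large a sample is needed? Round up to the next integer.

n = (z_{α/2} + z_β)² · σ² / δ²
  = (1.645 + 1.036)² · 104² / 16²
  = 7.1878 · 10816 / 256
  = 303.68
Finite-population correction (N = 3640): 303.68 / (1 + (303.68 − 1)/3640) = 280.37.
Round up → n = 281.

n = 281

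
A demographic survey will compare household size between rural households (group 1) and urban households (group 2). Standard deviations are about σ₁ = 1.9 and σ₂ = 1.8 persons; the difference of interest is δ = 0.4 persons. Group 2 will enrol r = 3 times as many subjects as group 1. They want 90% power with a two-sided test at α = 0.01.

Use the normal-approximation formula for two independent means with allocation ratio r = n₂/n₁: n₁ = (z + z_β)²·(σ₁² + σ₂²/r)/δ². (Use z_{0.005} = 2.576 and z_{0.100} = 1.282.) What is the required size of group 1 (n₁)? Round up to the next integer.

n₁ = 437

n₁ = (z_{α/2} + z_β)² · (σ₁² + σ₂²/r) / δ²
   = (2.576 + 1.282)² · (1.9² + 1.8²/3) / 0.4²
   = 14.8842 · (3.61 + 1.08) / 0.16
   = 14.8842 · 4.69 / 0.16
   = 436.29
Round up → n₁ = 437; n₂ = r·n₁ = 3 × 437 = 1311.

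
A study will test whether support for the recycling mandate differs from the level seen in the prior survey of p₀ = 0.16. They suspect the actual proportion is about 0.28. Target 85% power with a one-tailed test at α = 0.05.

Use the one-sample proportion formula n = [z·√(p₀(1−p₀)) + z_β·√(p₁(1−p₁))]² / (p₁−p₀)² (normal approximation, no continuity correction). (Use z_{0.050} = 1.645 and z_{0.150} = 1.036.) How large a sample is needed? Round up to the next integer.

n = [z_α·√(p₀q₀) + z_β·√(p₁q₁)]² / (p₁ − p₀)²
  = [1.645·√(0.16·0.84) + 1.036·√(0.28·0.72)]² / (0.12)²
  = [1.645·0.3666 + 1.036·0.4490]² / 0.0144
  = [1.0682]² / 0.0144
  = 79.24
Round up → n = 80.

n = 80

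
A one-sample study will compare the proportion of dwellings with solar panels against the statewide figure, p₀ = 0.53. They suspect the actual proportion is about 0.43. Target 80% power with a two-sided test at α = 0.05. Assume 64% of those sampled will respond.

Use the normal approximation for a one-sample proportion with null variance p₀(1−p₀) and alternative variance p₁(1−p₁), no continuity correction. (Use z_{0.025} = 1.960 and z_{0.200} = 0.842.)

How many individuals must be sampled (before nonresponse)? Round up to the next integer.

n = [z_{α/2}·√(p₀q₀) + z_β·√(p₁q₁)]² / (p₁ − p₀)²
  = [1.960·√(0.53·0.47) + 0.842·√(0.43·0.57)]² / (-0.10)²
  = [1.960·0.4991 + 0.842·0.4951]² / 0.0100
  = [1.3951]² / 0.0100
  = 194.63
Adjust for 64% response: 194.63 / 0.64 = 304.10.
Round up → n = 305.

n = 305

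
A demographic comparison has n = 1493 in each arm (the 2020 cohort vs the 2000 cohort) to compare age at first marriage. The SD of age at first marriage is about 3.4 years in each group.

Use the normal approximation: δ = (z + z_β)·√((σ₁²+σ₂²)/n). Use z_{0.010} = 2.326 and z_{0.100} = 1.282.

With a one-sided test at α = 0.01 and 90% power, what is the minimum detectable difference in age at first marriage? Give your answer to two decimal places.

Minimum detectable difference ≈ 0.45 years

δ = (z_α + z_β) · √((σ₁²+σ₂²)/n)
  = (2.326 + 1.282) · √(23.12/1493)
  = 3.608 · √0.01549
  = 3.608 · 0.1244
  = 0.4490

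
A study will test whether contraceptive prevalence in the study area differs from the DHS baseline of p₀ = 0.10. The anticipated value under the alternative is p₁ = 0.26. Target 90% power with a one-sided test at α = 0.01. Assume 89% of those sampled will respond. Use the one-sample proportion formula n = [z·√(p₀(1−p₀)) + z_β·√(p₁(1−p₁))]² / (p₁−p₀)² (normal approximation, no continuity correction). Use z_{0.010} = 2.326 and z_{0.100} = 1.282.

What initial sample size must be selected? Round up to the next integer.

n = [z_α·√(p₀q₀) + z_β·√(p₁q₁)]² / (p₁ − p₀)²
  = [2.326·√(0.10·0.90) + 1.282·√(0.26·0.74)]² / (0.16)²
  = [2.326·0.3000 + 1.282·0.4386]² / 0.0256
  = [1.2601]² / 0.0256
  = 62.03
Adjust for 89% response: 62.03 / 0.89 = 69.69.
Round up → n = 70.

n = 70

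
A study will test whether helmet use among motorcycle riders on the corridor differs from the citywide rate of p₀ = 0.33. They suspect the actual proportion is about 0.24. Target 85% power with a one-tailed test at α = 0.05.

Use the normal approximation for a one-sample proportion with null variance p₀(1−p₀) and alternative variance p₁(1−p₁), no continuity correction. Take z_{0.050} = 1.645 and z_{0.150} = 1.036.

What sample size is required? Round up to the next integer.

n = 183

n = [z_α·√(p₀q₀) + z_β·√(p₁q₁)]² / (p₁ − p₀)²
  = [1.645·√(0.33·0.67) + 1.036·√(0.24·0.76)]² / (-0.09)²
  = [1.645·0.4702 + 1.036·0.4271]² / 0.0081
  = [1.2160]² / 0.0081
  = 182.54
Round up → n = 183.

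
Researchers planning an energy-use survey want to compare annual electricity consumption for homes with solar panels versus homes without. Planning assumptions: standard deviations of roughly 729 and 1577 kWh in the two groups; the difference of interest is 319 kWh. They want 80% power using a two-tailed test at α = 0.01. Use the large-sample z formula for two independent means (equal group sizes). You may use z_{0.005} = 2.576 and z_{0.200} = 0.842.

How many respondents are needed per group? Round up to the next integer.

n = (z_{α/2} + z_β)² · (σ₁² + σ₂²) / δ²
  = (2.576 + 0.842)² · (729² + 1577² = 3018370) / 319²
  = 11.6827 · 3018370 / 101761
  = 346.53
Round up → n = 347 per group.

n = 347 per group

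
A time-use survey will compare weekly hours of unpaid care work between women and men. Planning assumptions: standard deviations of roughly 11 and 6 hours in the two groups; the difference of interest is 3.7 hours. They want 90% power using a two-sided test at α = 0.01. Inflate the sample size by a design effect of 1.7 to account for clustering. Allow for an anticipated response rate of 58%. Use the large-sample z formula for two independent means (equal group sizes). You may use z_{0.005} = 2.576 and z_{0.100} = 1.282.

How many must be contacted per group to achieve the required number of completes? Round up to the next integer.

n = (z_{α/2} + z_β)² · (σ₁² + σ₂²) / δ²
  = (2.576 + 1.282)² · (11² + 6² = 157) / 3.7²
  = 14.8842 · 157 / 13.69
  = 170.69
Design effect: 1.7 × 170.69 = 290.18.
Adjust for 58% response: 290.18 / 0.58 = 500.31.
Round up → n = 501 per group.

n = 501 per group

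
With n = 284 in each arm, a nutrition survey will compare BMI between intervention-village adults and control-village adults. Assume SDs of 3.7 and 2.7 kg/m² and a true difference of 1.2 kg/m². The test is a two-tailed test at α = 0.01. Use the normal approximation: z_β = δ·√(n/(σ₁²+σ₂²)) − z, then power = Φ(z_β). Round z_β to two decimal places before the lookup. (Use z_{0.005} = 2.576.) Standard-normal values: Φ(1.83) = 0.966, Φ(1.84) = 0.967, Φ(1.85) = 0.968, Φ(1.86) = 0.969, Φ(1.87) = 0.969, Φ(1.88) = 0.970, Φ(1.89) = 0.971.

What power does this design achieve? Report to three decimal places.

Power ≈ 0.967

z_β = δ·√(n/(σ₁²+σ₂²)) − z_{α/2}
    = 1.2 · √(284/20.98) − 2.576
    = 1.2 · 3.67923 − 2.576
    = 4.4151 − 2.576 = 1.8391 → 1.84
Power = Φ(1.84) = 0.967.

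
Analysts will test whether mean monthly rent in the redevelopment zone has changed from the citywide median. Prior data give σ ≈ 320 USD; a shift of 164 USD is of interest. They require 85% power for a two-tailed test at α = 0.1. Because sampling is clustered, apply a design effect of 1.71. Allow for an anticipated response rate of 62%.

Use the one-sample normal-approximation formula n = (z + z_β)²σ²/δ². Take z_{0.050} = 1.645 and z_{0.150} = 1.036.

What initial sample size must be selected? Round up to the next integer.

n = 76

n = (z_{α/2} + z_β)² · σ² / δ²
  = (1.645 + 1.036)² · 320² / 164²
  = 7.1878 · 102400 / 26896
  = 27.37
Design effect: 1.71 × 27.37 = 46.80.
Adjust for 62% response: 46.80 / 0.62 = 75.48.
Round up → n = 76.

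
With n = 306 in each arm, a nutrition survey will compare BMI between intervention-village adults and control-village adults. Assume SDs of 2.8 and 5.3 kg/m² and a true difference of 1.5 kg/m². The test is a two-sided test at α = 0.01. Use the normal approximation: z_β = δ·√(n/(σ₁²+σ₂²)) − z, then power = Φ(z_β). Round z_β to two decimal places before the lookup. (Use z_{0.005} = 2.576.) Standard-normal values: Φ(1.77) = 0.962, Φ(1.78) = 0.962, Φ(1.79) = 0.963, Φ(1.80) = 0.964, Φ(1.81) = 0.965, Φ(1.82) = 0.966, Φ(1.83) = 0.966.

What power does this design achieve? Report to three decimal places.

z_β = δ·√(n/(σ₁²+σ₂²)) − z_{α/2}
    = 1.5 · √(306/35.93) − 2.576
    = 1.5 · 2.91831 − 2.576
    = 4.3775 − 2.576 = 1.8015 → 1.80
Power = Φ(1.80) = 0.964.

Power ≈ 0.964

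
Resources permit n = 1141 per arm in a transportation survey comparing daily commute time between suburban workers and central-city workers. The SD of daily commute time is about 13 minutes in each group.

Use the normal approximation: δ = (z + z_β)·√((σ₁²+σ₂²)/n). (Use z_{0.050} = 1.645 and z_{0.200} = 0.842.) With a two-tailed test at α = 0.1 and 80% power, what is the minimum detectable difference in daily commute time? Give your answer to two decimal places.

Minimum detectable difference ≈ 1.35 minutes

δ = (z_{α/2} + z_β) · √((σ₁²+σ₂²)/n)
  = (1.645 + 0.842) · √(338/1141)
  = 2.487 · √0.29623
  = 2.487 · 0.5443
  = 1.3536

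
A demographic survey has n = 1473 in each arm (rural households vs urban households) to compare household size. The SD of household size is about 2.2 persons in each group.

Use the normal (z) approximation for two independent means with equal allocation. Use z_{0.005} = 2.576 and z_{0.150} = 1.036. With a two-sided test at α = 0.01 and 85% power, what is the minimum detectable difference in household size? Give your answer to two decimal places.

δ = (z_{α/2} + z_β) · √((σ₁²+σ₂²)/n)
  = (2.576 + 1.036) · √(9.68/1473)
  = 3.612 · √0.00657
  = 3.612 · 0.0811
  = 0.2928

Minimum detectable difference ≈ 0.29 persons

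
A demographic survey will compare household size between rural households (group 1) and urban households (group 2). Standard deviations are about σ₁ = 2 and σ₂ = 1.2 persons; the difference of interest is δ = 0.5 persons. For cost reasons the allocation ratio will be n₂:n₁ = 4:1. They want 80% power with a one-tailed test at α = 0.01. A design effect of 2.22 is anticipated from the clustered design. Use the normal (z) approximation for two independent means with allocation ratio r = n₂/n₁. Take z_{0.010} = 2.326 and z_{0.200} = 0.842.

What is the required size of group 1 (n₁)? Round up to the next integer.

n₁ = (z_α + z_β)² · (σ₁² + σ₂²/r) / δ²
   = (2.326 + 0.842)² · (2² + 1.2²/4) / 0.5²
   = 10.0362 · (4 + 0.36) / 0.25
   = 10.0362 · 4.36 / 0.25
   = 175.03
Design effect: 2.22 × 175.03 = 388.57.
Round up → n₁ = 389; n₂ = r·n₁ = 4 × 389 = 1556.

n₁ = 389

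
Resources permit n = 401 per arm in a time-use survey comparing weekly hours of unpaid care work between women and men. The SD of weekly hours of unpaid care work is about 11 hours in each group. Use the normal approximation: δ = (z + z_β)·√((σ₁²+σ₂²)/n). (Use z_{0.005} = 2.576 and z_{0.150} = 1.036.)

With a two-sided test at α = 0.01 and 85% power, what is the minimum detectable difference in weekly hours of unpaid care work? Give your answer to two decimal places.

Minimum detectable difference ≈ 2.81 hours

δ = (z_{α/2} + z_β) · √((σ₁²+σ₂²)/n)
  = (2.576 + 1.036) · √(242/401)
  = 3.612 · √0.60349
  = 3.612 · 0.7768
  = 2.8060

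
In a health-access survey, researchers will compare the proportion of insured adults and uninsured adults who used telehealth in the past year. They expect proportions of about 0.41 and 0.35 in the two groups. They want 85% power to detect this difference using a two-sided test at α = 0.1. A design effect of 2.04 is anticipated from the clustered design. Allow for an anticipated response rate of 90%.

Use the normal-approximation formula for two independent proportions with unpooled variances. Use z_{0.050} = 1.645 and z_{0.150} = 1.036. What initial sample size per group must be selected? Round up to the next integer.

n = (z_{α/2} + z_β)² · [p₁(1−p₁) + p₂(1−p₂)] / (p₁ − p₂)²
  = (1.645 + 1.036)² · (0.41·0.59 + 0.35·0.65) / (0.06)²
  = (2.681)² · (0.2419 + 0.2275) / 0.0036
  = 7.1878 · 0.4694 / 0.0036
  = 937.20
Design effect: 2.04 × 937.20 = 1911.90.
Adjust for 90% response: 1911.90 / 0.90 = 2124.33.
Round up → n = 2125 per group.

n = 2125 per group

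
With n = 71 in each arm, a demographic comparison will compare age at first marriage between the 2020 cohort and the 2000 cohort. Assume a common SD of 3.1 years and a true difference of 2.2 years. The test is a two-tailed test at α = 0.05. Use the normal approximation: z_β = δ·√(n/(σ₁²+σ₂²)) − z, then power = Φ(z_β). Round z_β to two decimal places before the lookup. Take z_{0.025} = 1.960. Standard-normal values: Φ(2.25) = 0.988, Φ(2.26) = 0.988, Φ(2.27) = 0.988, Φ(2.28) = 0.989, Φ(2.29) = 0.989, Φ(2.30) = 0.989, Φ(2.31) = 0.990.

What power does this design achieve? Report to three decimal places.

z_β = δ·√(n/(σ₁²+σ₂²)) − z_{α/2}
    = 2.2 · √(71/19.22) − 1.960
    = 2.2 · 1.92200 − 1.960
    = 4.2284 − 1.960 = 2.2684 → 2.27
Power = Φ(2.27) = 0.988.

Power ≈ 0.988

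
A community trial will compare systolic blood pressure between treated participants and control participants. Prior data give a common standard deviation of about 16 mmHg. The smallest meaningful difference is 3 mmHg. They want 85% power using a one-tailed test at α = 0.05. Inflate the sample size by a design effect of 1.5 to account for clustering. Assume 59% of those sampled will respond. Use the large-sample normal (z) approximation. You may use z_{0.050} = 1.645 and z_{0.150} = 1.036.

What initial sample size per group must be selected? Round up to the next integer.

n = 1040 per group

n = (z_α + z_β)² · (σ₁² + σ₂²) / δ²
  = (1.645 + 1.036)² · (2·16² = 512) / 3²
  = 7.1878 · 512 / 9
  = 408.90
Design effect: 1.5 × 408.90 = 613.36.
Adjust for 59% response: 613.36 / 0.59 = 1039.59.
Round up → n = 1040 per group.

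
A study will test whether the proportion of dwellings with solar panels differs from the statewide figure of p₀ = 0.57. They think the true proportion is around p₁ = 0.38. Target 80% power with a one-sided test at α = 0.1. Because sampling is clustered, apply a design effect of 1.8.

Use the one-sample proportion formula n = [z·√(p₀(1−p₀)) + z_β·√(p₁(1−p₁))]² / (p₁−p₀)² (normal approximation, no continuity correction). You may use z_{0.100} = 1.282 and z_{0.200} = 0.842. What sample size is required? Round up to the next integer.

n = 55

n = [z_α·√(p₀q₀) + z_β·√(p₁q₁)]² / (p₁ − p₀)²
  = [1.282·√(0.57·0.43) + 0.842·√(0.38·0.62)]² / (-0.19)²
  = [1.282·0.4951 + 0.842·0.4854]² / 0.0361
  = [1.0434]² / 0.0361
  = 30.16
Design effect: 1.8 × 30.16 = 54.28.
Round up → n = 55.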